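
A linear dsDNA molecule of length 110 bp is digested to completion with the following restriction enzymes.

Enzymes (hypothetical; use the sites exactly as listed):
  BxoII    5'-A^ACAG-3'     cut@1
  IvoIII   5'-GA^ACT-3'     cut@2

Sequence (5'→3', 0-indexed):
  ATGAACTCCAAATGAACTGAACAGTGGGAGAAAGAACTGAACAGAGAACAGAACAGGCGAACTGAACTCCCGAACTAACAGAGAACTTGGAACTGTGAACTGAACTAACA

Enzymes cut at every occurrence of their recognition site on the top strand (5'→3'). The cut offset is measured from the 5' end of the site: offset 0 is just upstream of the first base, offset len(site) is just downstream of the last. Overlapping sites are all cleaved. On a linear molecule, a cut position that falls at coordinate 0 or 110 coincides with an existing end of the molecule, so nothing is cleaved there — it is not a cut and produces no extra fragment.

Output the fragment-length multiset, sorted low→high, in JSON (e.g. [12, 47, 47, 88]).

Per-enzyme occurrences:
  BxoII (AACAG, off=1): starts [19, 39, 46, 51, 76] → cuts [20, 40, 47, 52, 77]
  IvoIII (GAACT, off=2): starts [2, 13, 33, 58, 63, 71, 82, 89, 96, 101] → cuts [4, 15, 35, 60, 65, 73, 84, 91, 98, 103]

Pooled cuts: [4, 15, 20, 35, 40, 47, 52, 60, 65, 73, 77, 84, 91, 98, 103]

Fragments:
  [0,4): 4 bp
  [4,15): 11 bp
  [15,20): 5 bp
  [20,35): 15 bp
  [35,40): 5 bp
  [40,47): 7 bp
  [47,52): 5 bp
  [52,60): 8 bp
  [60,65): 5 bp
  [65,73): 8 bp
  [73,77): 4 bp
  [77,84): 7 bp
  [84,91): 7 bp
  [91,98): 7 bp
  [98,103): 5 bp
  [103,110): 7 bp

[4,4,5,5,5,5,5,7,7,7,7,7,8,8,11,15]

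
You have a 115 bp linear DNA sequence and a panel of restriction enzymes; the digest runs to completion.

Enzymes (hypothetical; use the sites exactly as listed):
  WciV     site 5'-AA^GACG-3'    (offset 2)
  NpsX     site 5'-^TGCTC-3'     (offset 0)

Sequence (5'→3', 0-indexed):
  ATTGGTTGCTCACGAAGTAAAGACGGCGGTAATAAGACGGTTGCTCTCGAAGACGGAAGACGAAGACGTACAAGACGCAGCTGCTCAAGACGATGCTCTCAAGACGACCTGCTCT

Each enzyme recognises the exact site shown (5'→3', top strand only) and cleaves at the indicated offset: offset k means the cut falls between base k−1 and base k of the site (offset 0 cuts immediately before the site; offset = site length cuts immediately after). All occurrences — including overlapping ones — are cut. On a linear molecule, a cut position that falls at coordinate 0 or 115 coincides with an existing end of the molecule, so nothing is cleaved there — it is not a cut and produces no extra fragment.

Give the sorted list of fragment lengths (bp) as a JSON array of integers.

[5,6,6,6,6,7,7,7,8,9,9,10,14,15]

Scan for sites:
  WciV (AAGACG, off=2): starts [19, 33, 49, 56, 62, 71, 86, 100] → cuts [21, 35, 51, 58, 64, 73, 88, 102]
  NpsX (TGCTC, off=0): starts [6, 41, 81, 93, 109] → cuts [6, 41, 81, 93, 109]

All cut coordinates (distinct, sorted): [6, 21, 35, 41, 51, 58, 64, 73, 81, 88, 93, 102, 109]

Fragments:
  [0,6): 6 bp
  [6,21): 15 bp
  [21,35): 14 bp
  [35,41): 6 bp
  [41,51): 10 bp
  [51,58): 7 bp
  [58,64): 6 bp
  [64,73): 9 bp
  [73,81): 8 bp
  [81,88): 7 bp
  [88,93): 5 bp
  [93,102): 9 bp
  [102,109): 7 bp
  [109,115): 6 bp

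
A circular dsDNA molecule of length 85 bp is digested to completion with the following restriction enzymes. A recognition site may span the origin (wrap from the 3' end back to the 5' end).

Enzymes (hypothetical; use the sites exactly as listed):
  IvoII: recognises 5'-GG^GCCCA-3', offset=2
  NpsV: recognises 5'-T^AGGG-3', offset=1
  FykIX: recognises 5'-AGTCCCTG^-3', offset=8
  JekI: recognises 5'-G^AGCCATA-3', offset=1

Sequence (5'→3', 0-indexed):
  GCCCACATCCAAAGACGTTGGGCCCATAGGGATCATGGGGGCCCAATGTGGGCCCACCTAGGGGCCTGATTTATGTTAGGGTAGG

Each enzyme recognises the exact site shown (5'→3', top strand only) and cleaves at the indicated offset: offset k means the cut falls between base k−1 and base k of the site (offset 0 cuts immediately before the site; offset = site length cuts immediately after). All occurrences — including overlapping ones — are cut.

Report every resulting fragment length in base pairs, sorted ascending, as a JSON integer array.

[3,5,6,8,11,13,18,21]

Per-enzyme occurrences:
  IvoII (GGGCCCA, off=2): starts [19, 38, 49, 83] → cuts [0, 21, 40, 51]
  NpsV (TAGGG, off=1): starts [26, 58, 76, 81] → cuts [27, 59, 77, 82]
  FykIX (AGTCCCTG, off=8): no sites
  JekI (GAGCCATA, off=1): no sites

Pooled cuts: [0, 21, 27, 40, 51, 59, 77, 82]

Fragments:
  0→21: 21 bp
  21→27: 6 bp
  27→40: 13 bp
  40→51: 11 bp
  51→59: 8 bp
  59→77: 18 bp
  77→82: 5 bp
  82→0 (wrap): 85-82+0 = 3 bp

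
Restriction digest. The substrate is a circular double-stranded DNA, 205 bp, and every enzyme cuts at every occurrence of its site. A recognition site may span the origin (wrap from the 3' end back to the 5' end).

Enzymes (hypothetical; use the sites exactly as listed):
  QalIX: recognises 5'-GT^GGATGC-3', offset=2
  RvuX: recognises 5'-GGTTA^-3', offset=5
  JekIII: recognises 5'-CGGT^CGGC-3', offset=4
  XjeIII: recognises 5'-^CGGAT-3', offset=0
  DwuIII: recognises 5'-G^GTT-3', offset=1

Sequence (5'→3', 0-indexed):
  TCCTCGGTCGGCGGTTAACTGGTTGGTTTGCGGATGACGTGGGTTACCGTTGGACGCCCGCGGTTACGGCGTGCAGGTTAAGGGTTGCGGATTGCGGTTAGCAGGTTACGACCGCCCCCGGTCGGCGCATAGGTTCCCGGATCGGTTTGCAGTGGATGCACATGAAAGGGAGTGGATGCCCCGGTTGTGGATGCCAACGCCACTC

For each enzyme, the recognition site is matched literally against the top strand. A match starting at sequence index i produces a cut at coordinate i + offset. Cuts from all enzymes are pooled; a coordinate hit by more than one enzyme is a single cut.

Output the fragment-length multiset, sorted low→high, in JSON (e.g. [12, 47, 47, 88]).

[3,4,4,4,4,4,4,4,4,4,4,5,5,5,5,7,9,9,10,10,10,12,14,16,20,25]

Per-enzyme occurrences:
  QalIX GTGGATGC/2: at [151, 171, 186] ⇒ [153, 173, 188]
  RvuX GGTTA/5: at [12, 41, 61, 75, 95, 103] ⇒ [17, 46, 66, 80, 100, 108]
  JekIII CGGTCGGC/4: at [4, 118] ⇒ [8, 122]
  XjeIII CGGAT/0: at [30, 87, 137] ⇒ [30, 87, 137]
  DwuIII GGTT/1: at [12, 20, 24, 41, 61, 75, 82, 95, 103, 131, 143, 182] ⇒ [13, 21, 25, 42, 62, 76, 83, 96, 104, 132, 144, 183]

All cut coordinates (distinct, sorted): [8, 13, 17, 21, 25, 30, 42, 46, 62, 66, 76, 80, 83, 87, 96, 100, 104, 108, 122, 132, 137, 144, 153, 173, 183, 188]

Fragment lengths:
  8→13: 5 bp
  13→17: 4 bp
  17→21: 4 bp
  21→25: 4 bp
  25→30: 5 bp
  30→42: 12 bp
  42→46: 4 bp
  46→62: 16 bp
  62→66: 4 bp
  66→76: 10 bp
  76→80: 4 bp
  80→83: 3 bp
  83→87: 4 bp
  87→96: 9 bp
  96→100: 4 bp
  100→104: 4 bp
  104→108: 4 bp
  108→122: 14 bp
  122→132: 10 bp
  132→137: 5 bp
  137→144: 7 bp
  144→153: 9 bp
  153→173: 20 bp
  173→183: 10 bp
  183→188: 5 bp
  188→8 (wrap): 205-188+8 = 25 bp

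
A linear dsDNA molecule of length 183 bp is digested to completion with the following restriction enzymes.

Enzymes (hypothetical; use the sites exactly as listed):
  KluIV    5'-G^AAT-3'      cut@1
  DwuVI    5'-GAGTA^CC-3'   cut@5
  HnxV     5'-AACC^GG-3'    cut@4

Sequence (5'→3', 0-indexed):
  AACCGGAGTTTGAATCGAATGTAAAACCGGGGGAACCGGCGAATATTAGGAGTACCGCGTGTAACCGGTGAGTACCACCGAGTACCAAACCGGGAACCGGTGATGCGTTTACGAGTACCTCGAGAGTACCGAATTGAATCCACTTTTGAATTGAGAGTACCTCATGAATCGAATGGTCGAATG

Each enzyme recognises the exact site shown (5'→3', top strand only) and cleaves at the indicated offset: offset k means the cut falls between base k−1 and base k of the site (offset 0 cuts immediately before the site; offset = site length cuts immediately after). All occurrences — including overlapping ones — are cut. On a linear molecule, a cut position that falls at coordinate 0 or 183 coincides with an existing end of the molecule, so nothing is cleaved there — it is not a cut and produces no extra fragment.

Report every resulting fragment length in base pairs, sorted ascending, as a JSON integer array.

[3,4,4,4,5,5,5,7,7,7,8,8,8,9,10,11,11,11,12,12,13,19]

Scan for sites:
  KluIV GAAT/1: at [11, 16, 40, 130, 135, 147, 165, 170, 178] ⇒ [12, 17, 41, 131, 136, 148, 166, 171, 179]
  DwuVI GAGTACC/5: at [49, 69, 79, 112, 123, 154] ⇒ [54, 74, 84, 117, 128, 159]
  HnxV AACCGG/4: at [0, 24, 33, 62, 87, 94] ⇒ [4, 28, 37, 66, 91, 98]

Pooled cuts: [4, 12, 17, 28, 37, 41, 54, 66, 74, 84, 91, 98, 117, 128, 131, 136, 148, 159, 166, 171, 179]

Fragments:
  [0,4): 4 bp
  [4,12): 8 bp
  [12,17): 5 bp
  [17,28): 11 bp
  [28,37): 9 bp
  [37,41): 4 bp
  [41,54): 13 bp
  [54,66): 12 bp
  [66,74): 8 bp
  [74,84): 10 bp
  [84,91): 7 bp
  [91,98): 7 bp
  [98,117): 19 bp
  [117,128): 11 bp
  [128,131): 3 bp
  [131,136): 5 bp
  [136,148): 12 bp
  [148,159): 11 bp
  [159,166): 7 bp
  [166,171): 5 bp
  [171,179): 8 bp
  [179,183): 4 bp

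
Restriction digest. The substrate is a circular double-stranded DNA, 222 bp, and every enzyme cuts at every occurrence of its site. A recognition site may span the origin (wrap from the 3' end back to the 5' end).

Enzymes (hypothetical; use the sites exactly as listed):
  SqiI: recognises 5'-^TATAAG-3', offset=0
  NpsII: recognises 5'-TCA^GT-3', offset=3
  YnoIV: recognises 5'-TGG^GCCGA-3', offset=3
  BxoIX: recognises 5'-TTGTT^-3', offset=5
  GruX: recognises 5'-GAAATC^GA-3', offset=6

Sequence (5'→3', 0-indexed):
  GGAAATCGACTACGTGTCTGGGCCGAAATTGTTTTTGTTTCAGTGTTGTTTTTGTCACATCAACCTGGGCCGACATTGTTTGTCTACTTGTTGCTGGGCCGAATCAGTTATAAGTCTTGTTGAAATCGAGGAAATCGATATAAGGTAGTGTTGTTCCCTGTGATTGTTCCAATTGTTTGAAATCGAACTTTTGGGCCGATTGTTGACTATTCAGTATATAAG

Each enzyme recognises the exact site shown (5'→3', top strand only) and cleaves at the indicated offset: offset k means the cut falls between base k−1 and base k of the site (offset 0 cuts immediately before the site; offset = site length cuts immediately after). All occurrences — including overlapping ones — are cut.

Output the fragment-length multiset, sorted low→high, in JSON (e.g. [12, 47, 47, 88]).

Site scan:
  SqiI TATAAG/0: at [108, 138, 216] ⇒ [108, 138, 216]
  NpsII TCAGT/3: at [39, 103, 210] ⇒ [42, 106, 213]
  YnoIV TGGGCCGA/3: at [18, 65, 94, 191] ⇒ [21, 68, 97, 194]
  BxoIX TTGTT/5: at [28, 34, 45, 75, 87, 116, 150, 163, 172, 199] ⇒ [33, 39, 50, 80, 92, 121, 155, 168, 177, 204]
  GruX GAAATCGA/6: at [1, 121, 130, 178] ⇒ [7, 127, 136, 184]

Pooled cuts: [7, 21, 33, 39, 42, 50, 68, 80, 92, 97, 106, 108, 121, 127, 136, 138, 155, 168, 177, 184, 194, 204, 213, 216]

Fragments:
  7→21: 14 bp
  21→33: 12 bp
  33→39: 6 bp
  39→42: 3 bp
  42→50: 8 bp
  50→68: 18 bp
  68→80: 12 bp
  80→92: 12 bp
  92→97: 5 bp
  97→106: 9 bp
  106→108: 2 bp
  108→121: 13 bp
  121→127: 6 bp
  127→136: 9 bp
  136→138: 2 bp
  138→155: 17 bp
  155→168: 13 bp
  168→177: 9 bp
  177→184: 7 bp
  184→194: 10 bp
  194→204: 10 bp
  204→213: 9 bp
  213→216: 3 bp
  216→7 (wrap): 222-216+7 = 13 bp

[2,2,3,3,5,6,6,7,8,9,9,9,9,10,10,12,12,12,13,13,13,14,17,18]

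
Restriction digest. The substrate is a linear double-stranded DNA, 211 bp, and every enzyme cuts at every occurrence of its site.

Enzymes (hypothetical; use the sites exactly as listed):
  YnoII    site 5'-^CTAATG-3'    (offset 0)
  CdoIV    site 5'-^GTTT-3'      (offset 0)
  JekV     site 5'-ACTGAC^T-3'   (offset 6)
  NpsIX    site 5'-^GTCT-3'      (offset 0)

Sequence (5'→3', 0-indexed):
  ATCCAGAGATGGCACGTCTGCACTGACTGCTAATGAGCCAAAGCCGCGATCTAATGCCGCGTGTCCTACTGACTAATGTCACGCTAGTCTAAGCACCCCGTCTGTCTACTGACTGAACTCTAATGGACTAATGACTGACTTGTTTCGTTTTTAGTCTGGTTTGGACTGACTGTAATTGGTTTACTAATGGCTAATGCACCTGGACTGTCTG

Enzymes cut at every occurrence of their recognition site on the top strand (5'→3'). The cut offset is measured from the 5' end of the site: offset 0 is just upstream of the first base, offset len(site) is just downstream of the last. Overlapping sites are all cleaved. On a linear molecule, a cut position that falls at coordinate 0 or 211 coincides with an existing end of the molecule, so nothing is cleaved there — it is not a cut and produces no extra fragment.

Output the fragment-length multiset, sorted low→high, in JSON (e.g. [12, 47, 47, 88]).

[1,2,2,4,5,5,5,5,6,7,7,8,8,10,12,12,12,13,13,15,16,21,22]

Scan for sites:
  YnoII CTAATG/0: at [29, 50, 72, 119, 127, 183, 190] ⇒ [29, 50, 72, 119, 127, 183, 190]
  CdoIV GTTT/0: at [141, 146, 158, 178] ⇒ [141, 146, 158, 178]
  JekV ACTGACT/6: at [21, 67, 107, 133, 164] ⇒ [27, 73, 113, 139, 170]
  NpsIX GTCT/0: at [15, 86, 99, 103, 153, 206] ⇒ [15, 86, 99, 103, 153, 206]

All cut coordinates (distinct, sorted): [15, 27, 29, 50, 72, 73, 86, 99, 103, 113, 119, 127, 139, 141, 146, 153, 158, 170, 178, 183, 190, 206]

Fragments:
  [0,15): 15 bp
  [15,27): 12 bp
  [27,29): 2 bp
  [29,50): 21 bp
  [50,72): 22 bp
  [72,73): 1 bp
  [73,86): 13 bp
  [86,99): 13 bp
  [99,103): 4 bp
  [103,113): 10 bp
  [113,119): 6 bp
  [119,127): 8 bp
  [127,139): 12 bp
  [139,141): 2 bp
  [141,146): 5 bp
  [146,153): 7 bp
  [153,158): 5 bp
  [158,170): 12 bp
  [170,178): 8 bp
  [178,183): 5 bp
  [183,190): 7 bp
  [190,206): 16 bp
  [206,211): 5 bp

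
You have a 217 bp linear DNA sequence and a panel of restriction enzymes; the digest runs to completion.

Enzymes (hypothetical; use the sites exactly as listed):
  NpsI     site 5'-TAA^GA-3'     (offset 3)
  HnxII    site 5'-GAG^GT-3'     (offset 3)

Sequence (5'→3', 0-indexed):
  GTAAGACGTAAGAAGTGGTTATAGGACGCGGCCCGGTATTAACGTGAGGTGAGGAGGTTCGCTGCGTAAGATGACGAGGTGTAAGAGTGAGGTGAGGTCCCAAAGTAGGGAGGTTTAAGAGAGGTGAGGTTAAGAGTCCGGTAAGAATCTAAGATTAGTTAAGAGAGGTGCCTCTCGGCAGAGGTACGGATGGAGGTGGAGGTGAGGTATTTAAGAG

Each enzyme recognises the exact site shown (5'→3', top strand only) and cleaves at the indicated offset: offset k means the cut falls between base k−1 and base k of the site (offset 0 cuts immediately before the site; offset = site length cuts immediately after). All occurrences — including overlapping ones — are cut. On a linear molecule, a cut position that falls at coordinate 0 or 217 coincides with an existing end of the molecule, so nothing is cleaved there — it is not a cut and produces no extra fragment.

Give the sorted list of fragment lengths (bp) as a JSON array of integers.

Per-enzyme occurrences:
  NpsI TAAGA/3: at [1, 8, 66, 81, 115, 130, 141, 149, 159, 211] ⇒ [4, 11, 69, 84, 118, 133, 144, 152, 162, 214]
  HnxII GAGGT/3: at [45, 53, 75, 88, 93, 109, 120, 125, 164, 180, 192, 198, 203] ⇒ [48, 56, 78, 91, 96, 112, 123, 128, 167, 183, 195, 201, 206]

All cut coordinates (distinct, sorted): [4, 11, 48, 56, 69, 78, 84, 91, 96, 112, 118, 123, 128, 133, 144, 152, 162, 167, 183, 195, 201, 206, 214]

Fragment lengths:
  [0,4): 4 bp
  [4,11): 7 bp
  [11,48): 37 bp
  [48,56): 8 bp
  [56,69): 13 bp
  [69,78): 9 bp
  [78,84): 6 bp
  [84,91): 7 bp
  [91,96): 5 bp
  [96,112): 16 bp
  [112,118): 6 bp
  [118,123): 5 bp
  [123,128): 5 bp
  [128,133): 5 bp
  [133,144): 11 bp
  [144,152): 8 bp
  [152,162): 10 bp
  [162,167): 5 bp
  [167,183): 16 bp
  [183,195): 12 bp
  [195,201): 6 bp
  [201,206): 5 bp
  [206,214): 8 bp
  [214,217): 3 bp

[3,4,5,5,5,5,5,5,6,6,6,7,7,8,8,8,9,10,11,12,13,16,16,37]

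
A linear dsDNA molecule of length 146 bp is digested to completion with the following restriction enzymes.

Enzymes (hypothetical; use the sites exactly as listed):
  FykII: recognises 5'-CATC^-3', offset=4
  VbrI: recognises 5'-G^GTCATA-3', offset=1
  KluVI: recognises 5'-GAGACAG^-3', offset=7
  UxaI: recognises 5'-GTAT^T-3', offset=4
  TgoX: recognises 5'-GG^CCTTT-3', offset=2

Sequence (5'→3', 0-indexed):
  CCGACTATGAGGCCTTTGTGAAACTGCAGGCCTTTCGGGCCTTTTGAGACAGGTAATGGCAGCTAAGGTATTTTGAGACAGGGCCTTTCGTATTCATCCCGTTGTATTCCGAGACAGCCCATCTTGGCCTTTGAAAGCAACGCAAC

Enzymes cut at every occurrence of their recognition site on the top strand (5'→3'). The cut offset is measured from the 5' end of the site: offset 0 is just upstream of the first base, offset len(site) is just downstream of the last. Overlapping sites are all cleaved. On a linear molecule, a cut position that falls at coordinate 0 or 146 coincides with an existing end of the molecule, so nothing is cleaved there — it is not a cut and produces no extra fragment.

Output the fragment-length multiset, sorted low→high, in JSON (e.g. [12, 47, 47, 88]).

[2,4,5,6,9,9,10,10,10,12,13,18,19,19]

Scan for sites:
  FykII (CATC, off=4): starts [94, 119] → cuts [98, 123]
  VbrI (GGTCATA, off=1): no sites
  KluVI (GAGACAG, off=7): starts [45, 74, 110] → cuts [52, 81, 117]
  UxaI (GTATT, off=4): starts [67, 89, 103] → cuts [71, 93, 107]
  TgoX (GGCCTTT, off=2): starts [10, 28, 37, 81, 125] → cuts [12, 30, 39, 83, 127]

All cut coordinates (distinct, sorted): [12, 30, 39, 52, 71, 81, 83, 93, 98, 107, 117, 123, 127]

Fragment lengths:
  [0,12): 12 bp
  [12,30): 18 bp
  [30,39): 9 bp
  [39,52): 13 bp
  [52,71): 19 bp
  [71,81): 10 bp
  [81,83): 2 bp
  [83,93): 10 bp
  [93,98): 5 bp
  [98,107): 9 bp
  [107,117): 10 bp
  [117,123): 6 bp
  [123,127): 4 bp
  [127,146): 19 bp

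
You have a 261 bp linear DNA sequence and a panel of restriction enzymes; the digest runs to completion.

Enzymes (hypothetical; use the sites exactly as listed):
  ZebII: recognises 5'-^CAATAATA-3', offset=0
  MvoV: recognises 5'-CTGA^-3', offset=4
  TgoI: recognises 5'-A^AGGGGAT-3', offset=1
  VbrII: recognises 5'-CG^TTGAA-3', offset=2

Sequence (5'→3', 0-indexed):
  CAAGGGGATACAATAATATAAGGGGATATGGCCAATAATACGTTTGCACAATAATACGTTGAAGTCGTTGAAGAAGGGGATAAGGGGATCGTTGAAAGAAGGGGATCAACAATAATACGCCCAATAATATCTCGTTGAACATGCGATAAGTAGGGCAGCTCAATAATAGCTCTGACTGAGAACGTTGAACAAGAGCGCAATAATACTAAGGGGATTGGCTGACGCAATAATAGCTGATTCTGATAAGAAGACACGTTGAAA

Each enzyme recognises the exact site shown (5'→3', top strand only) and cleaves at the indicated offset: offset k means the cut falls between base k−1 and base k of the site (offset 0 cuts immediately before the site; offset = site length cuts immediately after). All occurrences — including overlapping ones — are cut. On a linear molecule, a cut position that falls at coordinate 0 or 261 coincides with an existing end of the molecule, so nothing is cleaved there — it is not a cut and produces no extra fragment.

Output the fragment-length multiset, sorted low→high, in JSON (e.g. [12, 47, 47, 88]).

Per-enzyme occurrences:
  ZebII (CAATAATA, off=0): starts [10, 32, 48, 109, 121, 160, 197, 224] → cuts [10, 32, 48, 109, 121, 160, 197, 224]
  MvoV (CTGA, off=4): starts [171, 175, 218, 233, 239] → cuts [175, 179, 222, 237, 243]
  TgoI (AAGGGGAT, off=1): starts [1, 19, 73, 81, 98, 207] → cuts [2, 20, 74, 82, 99, 208]
  VbrII (CGTTGAA, off=2): starts [56, 65, 89, 132, 182, 253] → cuts [58, 67, 91, 134, 184, 255]

All cut coordinates (distinct, sorted): [2, 10, 20, 32, 48, 58, 67, 74, 82, 91, 99, 109, 121, 134, 160, 175, 179, 184, 197, 208, 222, 224, 237, 243, 255]

Fragment lengths:
  [0,2): 2 bp
  [2,10): 8 bp
  [10,20): 10 bp
  [20,32): 12 bp
  [32,48): 16 bp
  [48,58): 10 bp
  [58,67): 9 bp
  [67,74): 7 bp
  [74,82): 8 bp
  [82,91): 9 bp
  [91,99): 8 bp
  [99,109): 10 bp
  [109,121): 12 bp
  [121,134): 13 bp
  [134,160): 26 bp
  [160,175): 15 bp
  [175,179): 4 bp
  [179,184): 5 bp
  [184,197): 13 bp
  [197,208): 11 bp
  [208,222): 14 bp
  [222,224): 2 bp
  [224,237): 13 bp
  [237,243): 6 bp
  [243,255): 12 bp
  [255,261): 6 bp

[2,2,4,5,6,6,7,8,8,8,9,9,10,10,10,11,12,12,12,13,13,13,14,15,16,26]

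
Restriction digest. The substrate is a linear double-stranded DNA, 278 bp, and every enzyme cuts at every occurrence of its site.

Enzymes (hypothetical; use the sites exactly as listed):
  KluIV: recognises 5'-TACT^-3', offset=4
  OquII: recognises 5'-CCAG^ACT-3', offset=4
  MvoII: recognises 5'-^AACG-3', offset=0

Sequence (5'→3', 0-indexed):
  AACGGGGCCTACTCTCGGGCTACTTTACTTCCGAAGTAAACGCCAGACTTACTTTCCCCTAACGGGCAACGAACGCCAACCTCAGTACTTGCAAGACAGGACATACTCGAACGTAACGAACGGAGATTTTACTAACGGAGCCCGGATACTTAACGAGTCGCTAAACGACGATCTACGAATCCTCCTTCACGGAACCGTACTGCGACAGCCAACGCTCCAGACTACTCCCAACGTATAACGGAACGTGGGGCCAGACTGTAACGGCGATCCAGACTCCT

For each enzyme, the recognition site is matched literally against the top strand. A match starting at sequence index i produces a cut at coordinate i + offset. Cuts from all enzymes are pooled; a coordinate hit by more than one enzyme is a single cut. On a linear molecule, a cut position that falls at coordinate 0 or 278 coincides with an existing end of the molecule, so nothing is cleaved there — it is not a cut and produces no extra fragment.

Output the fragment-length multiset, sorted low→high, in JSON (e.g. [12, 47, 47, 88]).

[1,2,3,4,4,5,5,5,5,6,6,7,7,7,7,8,9,9,10,11,12,13,13,13,15,17,18,18,38]

Per-enzyme occurrences:
  KluIV TACT/4: at [9, 20, 25, 49, 85, 103, 129, 146, 197, 222] ⇒ [13, 24, 29, 53, 89, 107, 133, 150, 201, 226]
  OquII CCAGACT/4: at [42, 216, 250, 268] ⇒ [46, 220, 254, 272]
  MvoII AACG/0: at [0, 38, 60, 67, 71, 109, 114, 118, 133, 151, 163, 210, 229, 236, 241, 259] ⇒ [38, 60, 67, 71, 109, 114, 118, 133, 151, 163, 210, 229, 236, 241, 259] (position 0 is a terminus of the linear molecule — no cut)

Pooled cuts: [13, 24, 29, 38, 46, 53, 60, 67, 71, 89, 107, 109, 114, 118, 133, 150, 151, 163, 201, 210, 220, 226, 229, 236, 241, 254, 259, 272]

Fragment lengths:
  [0,13): 13 bp
  [13,24): 11 bp
  [24,29): 5 bp
  [29,38): 9 bp
  [38,46): 8 bp
  [46,53): 7 bp
  [53,60): 7 bp
  [60,67): 7 bp
  [67,71): 4 bp
  [71,89): 18 bp
  [89,107): 18 bp
  [107,109): 2 bp
  [109,114): 5 bp
  [114,118): 4 bp
  [118,133): 15 bp
  [133,150): 17 bp
  [150,151): 1 bp
  [151,163): 12 bp
  [163,201): 38 bp
  [201,210): 9 bp
  [210,220): 10 bp
  [220,226): 6 bp
  [226,229): 3 bp
  [229,236): 7 bp
  [236,241): 5 bp
  [241,254): 13 bp
  [254,259): 5 bp
  [259,272): 13 bp
  [272,278): 6 bp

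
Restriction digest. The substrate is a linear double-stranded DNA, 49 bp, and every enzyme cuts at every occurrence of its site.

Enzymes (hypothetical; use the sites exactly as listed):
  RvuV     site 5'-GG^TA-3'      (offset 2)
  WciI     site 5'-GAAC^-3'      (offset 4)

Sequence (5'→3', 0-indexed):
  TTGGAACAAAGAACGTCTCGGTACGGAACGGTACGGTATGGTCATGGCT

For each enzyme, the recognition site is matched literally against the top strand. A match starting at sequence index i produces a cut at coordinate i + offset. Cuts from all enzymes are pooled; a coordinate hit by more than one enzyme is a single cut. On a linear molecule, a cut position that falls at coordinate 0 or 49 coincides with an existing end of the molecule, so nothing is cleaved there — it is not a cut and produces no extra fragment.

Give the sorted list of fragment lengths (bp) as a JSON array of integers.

Site scan:
  RvuV GGTA/2: at [19, 29, 34] ⇒ [21, 31, 36]
  WciI GAAC/4: at [3, 10, 25] ⇒ [7, 14, 29]

All cut coordinates (distinct, sorted): [7, 14, 21, 29, 31, 36]

Fragment lengths:
  [0,7): 7 bp
  [7,14): 7 bp
  [14,21): 7 bp
  [21,29): 8 bp
  [29,31): 2 bp
  [31,36): 5 bp
  [36,49): 13 bp

[2,5,7,7,7,8,13]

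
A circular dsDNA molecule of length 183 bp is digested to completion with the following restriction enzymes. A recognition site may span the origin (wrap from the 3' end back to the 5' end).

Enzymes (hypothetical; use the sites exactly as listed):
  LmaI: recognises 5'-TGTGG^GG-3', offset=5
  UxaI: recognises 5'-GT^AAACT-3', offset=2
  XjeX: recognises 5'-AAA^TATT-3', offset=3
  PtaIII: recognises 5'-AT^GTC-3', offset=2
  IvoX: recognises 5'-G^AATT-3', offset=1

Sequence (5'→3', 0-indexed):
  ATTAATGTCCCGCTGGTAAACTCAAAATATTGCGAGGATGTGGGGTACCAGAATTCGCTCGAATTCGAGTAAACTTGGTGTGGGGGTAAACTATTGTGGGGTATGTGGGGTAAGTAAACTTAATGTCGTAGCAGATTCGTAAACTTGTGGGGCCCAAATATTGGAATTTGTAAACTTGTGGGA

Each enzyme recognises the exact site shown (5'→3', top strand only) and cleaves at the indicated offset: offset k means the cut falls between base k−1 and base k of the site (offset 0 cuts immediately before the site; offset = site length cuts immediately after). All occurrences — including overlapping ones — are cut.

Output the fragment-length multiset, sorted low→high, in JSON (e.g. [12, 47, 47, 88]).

[4,6,7,7,7,8,8,9,9,9,10,10,10,11,11,12,13,16,16]

Per-enzyme occurrences:
  LmaI (TGTGGGG, off=5): starts [38, 78, 94, 103, 145] → cuts [43, 83, 99, 108, 150]
  UxaI (GTAAACT, off=2): starts [15, 68, 85, 113, 138, 169] → cuts [17, 70, 87, 115, 140, 171]
  XjeX (AAATATT, off=3): starts [24, 155] → cuts [27, 158]
  PtaIII (ATGTC, off=2): starts [4, 122] → cuts [6, 124]
  IvoX (GAATT, off=1): starts [50, 60, 163, 181] → cuts [51, 61, 164, 182]

Pooled cuts: [6, 17, 27, 43, 51, 61, 70, 83, 87, 99, 108, 115, 124, 140, 150, 158, 164, 171, 182]

Fragments:
  6→17: 11 bp
  17→27: 10 bp
  27→43: 16 bp
  43→51: 8 bp
  51→61: 10 bp
  61→70: 9 bp
  70→83: 13 bp
  83→87: 4 bp
  87→99: 12 bp
  99→108: 9 bp
  108→115: 7 bp
  115→124: 9 bp
  124→140: 16 bp
  140→150: 10 bp
  150→158: 8 bp
  158→164: 6 bp
  164→171: 7 bp
  171→182: 11 bp
  182→6 (wrap): 183-182+6 = 7 bp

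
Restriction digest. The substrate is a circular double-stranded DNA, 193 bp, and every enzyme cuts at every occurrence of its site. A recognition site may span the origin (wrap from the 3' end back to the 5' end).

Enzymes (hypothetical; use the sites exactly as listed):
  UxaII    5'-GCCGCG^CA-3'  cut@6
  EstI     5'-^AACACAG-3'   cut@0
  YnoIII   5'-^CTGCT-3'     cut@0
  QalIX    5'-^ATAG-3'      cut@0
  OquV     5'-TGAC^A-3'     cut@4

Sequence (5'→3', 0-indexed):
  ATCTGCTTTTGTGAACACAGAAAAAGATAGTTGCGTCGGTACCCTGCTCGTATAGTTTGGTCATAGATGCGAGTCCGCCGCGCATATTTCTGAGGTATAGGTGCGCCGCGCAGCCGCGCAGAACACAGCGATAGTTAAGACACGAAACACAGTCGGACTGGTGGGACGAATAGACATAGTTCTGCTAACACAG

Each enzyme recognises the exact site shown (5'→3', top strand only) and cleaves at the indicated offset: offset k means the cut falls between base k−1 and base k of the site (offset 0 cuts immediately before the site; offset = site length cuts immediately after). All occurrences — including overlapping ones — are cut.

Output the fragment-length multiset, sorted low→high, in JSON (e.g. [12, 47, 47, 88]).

Scan for sites:
  UxaII GCCGCGCA/6: at [76, 104, 112] ⇒ [82, 110, 118]
  EstI AACACAG/0: at [13, 121, 145, 186] ⇒ [13, 121, 145, 186]
  YnoIII CTGCT/0: at [2, 43, 181] ⇒ [2, 43, 181]
  QalIX ATAG/0: at [26, 51, 62, 96, 130, 169, 175] ⇒ [26, 51, 62, 96, 130, 169, 175]
  OquV (TGACA, off=4): no sites

Pooled cuts: [2, 13, 26, 43, 51, 62, 82, 96, 110, 118, 121, 130, 145, 169, 175, 181, 186]

Fragments:
  2→13: 11 bp
  13→26: 13 bp
  26→43: 17 bp
  43→51: 8 bp
  51→62: 11 bp
  62→82: 20 bp
  82→96: 14 bp
  96→110: 14 bp
  110→118: 8 bp
  118→121: 3 bp
  121→130: 9 bp
  130→145: 15 bp
  145→169: 24 bp
  169→175: 6 bp
  175→181: 6 bp
  181→186: 5 bp
  186→2 (wrap): 193-186+2 = 9 bp

[3,5,6,6,8,8,9,9,11,11,13,14,14,15,17,20,24]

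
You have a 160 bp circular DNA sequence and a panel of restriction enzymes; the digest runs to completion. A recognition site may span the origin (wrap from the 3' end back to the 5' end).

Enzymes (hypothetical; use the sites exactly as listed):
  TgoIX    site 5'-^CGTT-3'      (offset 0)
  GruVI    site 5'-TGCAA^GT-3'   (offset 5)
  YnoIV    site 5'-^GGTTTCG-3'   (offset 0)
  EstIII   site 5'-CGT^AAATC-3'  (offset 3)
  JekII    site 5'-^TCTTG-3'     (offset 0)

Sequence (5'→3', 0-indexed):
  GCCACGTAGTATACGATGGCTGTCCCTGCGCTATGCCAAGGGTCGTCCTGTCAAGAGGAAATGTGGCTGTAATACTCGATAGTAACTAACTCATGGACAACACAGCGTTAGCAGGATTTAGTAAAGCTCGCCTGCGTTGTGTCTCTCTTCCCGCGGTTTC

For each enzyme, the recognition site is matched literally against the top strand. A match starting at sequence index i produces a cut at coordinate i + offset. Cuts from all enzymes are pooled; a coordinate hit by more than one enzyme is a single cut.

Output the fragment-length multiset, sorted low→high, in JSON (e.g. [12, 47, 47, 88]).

[20,29,111]

Site scan:
  TgoIX (CGTT, off=0): starts [105, 134] → cuts [105, 134]
  GruVI (TGCAAGT, off=5): no sites
  YnoIV (GGTTTCG, off=0): starts [154] → cuts [154]
  EstIII (CGTAAATC, off=3): no sites
  JekII (TCTTG, off=0): no sites

Pooled cuts: [105, 134, 154]

Fragment lengths:
  105→134: 29 bp
  134→154: 20 bp
  154→105 (wrap): 160-154+105 = 111 bp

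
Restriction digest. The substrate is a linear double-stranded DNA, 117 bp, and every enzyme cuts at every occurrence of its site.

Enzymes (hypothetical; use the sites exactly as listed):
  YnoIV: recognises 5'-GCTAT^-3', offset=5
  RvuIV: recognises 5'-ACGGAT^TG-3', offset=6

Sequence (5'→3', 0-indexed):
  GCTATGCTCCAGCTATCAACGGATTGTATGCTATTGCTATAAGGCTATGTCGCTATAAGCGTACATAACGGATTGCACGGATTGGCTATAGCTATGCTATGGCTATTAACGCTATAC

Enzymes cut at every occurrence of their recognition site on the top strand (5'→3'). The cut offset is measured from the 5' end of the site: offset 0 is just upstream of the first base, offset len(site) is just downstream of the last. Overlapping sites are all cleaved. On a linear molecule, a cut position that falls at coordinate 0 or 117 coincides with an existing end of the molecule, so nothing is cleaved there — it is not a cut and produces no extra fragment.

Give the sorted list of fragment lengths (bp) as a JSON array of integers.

Per-enzyme occurrences:
  YnoIV GCTAT/5: at [0, 11, 29, 35, 43, 51, 84, 90, 95, 101, 110] ⇒ [5, 16, 34, 40, 48, 56, 89, 95, 100, 106, 115]
  RvuIV ACGGATTG/6: at [18, 67, 76] ⇒ [24, 73, 82]

Pooled cuts: [5, 16, 24, 34, 40, 48, 56, 73, 82, 89, 95, 100, 106, 115]

Fragments:
  [0,5): 5 bp
  [5,16): 11 bp
  [16,24): 8 bp
  [24,34): 10 bp
  [34,40): 6 bp
  [40,48): 8 bp
  [48,56): 8 bp
  [56,73): 17 bp
  [73,82): 9 bp
  [82,89): 7 bp
  [89,95): 6 bp
  [95,100): 5 bp
  [100,106): 6 bp
  [106,115): 9 bp
  [115,117): 2 bp

[2,5,5,6,6,6,7,8,8,8,9,9,10,11,17]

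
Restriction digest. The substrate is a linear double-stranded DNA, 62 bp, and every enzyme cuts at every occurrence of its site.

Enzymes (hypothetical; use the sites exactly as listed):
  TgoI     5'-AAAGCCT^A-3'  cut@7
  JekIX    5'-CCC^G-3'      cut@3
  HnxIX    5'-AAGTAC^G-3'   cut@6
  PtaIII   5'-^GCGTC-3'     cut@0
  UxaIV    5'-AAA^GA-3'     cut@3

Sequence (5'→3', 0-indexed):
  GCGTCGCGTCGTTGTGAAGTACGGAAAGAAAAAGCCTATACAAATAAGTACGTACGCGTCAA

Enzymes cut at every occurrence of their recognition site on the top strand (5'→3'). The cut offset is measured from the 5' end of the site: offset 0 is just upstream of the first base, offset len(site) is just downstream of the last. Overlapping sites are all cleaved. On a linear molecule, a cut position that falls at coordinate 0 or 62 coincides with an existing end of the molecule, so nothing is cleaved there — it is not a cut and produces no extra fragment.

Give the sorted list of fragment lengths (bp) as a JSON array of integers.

[4,5,5,7,10,14,17]

Site scan:
  TgoI AAAGCCTA/7: at [30] ⇒ [37]
  JekIX (CCCG, off=3): no sites
  HnxIX AAGTACG/6: at [16, 45] ⇒ [22, 51]
  PtaIII GCGTC/0: at [0, 5, 55] ⇒ [5, 55] (position 0 is a terminus of the linear molecule — no cut)
  UxaIV AAAGA/3: at [24] ⇒ [27]

All cut coordinates (distinct, sorted): [5, 22, 27, 37, 51, 55]

Fragments:
  [0,5): 5 bp
  [5,22): 17 bp
  [22,27): 5 bp
  [27,37): 10 bp
  [37,51): 14 bp
  [51,55): 4 bp
  [55,62): 7 bp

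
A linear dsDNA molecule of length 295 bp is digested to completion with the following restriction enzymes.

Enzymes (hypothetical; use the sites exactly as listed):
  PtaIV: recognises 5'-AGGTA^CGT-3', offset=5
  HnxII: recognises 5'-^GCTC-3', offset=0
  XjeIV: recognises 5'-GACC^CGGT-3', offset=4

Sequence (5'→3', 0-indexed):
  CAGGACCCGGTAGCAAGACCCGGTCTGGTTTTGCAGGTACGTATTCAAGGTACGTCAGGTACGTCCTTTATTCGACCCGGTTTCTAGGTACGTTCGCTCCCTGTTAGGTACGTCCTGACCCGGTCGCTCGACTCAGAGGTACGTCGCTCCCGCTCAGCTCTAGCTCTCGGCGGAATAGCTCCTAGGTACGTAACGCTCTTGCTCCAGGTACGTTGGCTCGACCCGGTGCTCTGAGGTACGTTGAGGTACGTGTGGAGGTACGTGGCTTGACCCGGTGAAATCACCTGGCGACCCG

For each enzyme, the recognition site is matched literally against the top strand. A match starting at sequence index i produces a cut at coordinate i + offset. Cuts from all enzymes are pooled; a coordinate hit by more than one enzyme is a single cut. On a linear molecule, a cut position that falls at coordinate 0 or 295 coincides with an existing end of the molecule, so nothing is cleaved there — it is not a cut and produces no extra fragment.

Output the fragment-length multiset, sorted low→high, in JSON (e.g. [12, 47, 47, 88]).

[4,4,5,5,5,5,6,6,6,6,7,8,9,10,10,10,11,11,12,12,13,13,13,15,15,16,16,19,23]

Per-enzyme occurrences:
  PtaIV AGGTACGT/5: at [34, 47, 56, 85, 105, 136, 183, 205, 233, 243, 255] ⇒ [39, 52, 61, 90, 110, 141, 188, 210, 238, 248, 260]
  HnxII GCTC/0: at [95, 125, 145, 151, 156, 162, 177, 194, 200, 215, 227] ⇒ [95, 125, 145, 151, 156, 162, 177, 194, 200, 215, 227]
  XjeIV GACCCGGT/4: at [3, 16, 73, 116, 219, 268] ⇒ [7, 20, 77, 120, 223, 272]

Pooled cuts: [7, 20, 39, 52, 61, 77, 90, 95, 110, 120, 125, 141, 145, 151, 156, 162, 177, 188, 194, 200, 210, 215, 223, 227, 238, 248, 260, 272]

Fragments:
  [0,7): 7 bp
  [7,20): 13 bp
  [20,39): 19 bp
  [39,52): 13 bp
  [52,61): 9 bp
  [61,77): 16 bp
  [77,90): 13 bp
  [90,95): 5 bp
  [95,110): 15 bp
  [110,120): 10 bp
  [120,125): 5 bp
  [125,141): 16 bp
  [141,145): 4 bp
  [145,151): 6 bp
  [151,156): 5 bp
  [156,162): 6 bp
  [162,177): 15 bp
  [177,188): 11 bp
  [188,194): 6 bp
  [194,200): 6 bp
  [200,210): 10 bp
  [210,215): 5 bp
  [215,223): 8 bp
  [223,227): 4 bp
  [227,238): 11 bp
  [238,248): 10 bp
  [248,260): 12 bp
  [260,272): 12 bp
  [272,295): 23 bp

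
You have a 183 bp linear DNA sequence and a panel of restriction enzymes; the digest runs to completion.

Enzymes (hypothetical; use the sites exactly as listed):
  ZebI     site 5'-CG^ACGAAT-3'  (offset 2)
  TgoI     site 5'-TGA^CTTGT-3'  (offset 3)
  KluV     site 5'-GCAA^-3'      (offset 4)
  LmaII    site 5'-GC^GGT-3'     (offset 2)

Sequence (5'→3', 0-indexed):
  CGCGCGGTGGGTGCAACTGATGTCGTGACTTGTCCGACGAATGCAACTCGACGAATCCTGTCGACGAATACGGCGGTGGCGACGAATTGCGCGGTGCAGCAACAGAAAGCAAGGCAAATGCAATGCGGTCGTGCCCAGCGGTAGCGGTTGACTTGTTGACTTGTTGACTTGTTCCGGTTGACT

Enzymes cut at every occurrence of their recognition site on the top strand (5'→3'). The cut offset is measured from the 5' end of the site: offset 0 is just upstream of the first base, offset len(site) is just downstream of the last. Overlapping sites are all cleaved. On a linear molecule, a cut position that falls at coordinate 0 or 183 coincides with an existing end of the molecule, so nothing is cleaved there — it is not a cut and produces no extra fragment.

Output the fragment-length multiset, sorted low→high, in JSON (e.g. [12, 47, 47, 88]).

[3,4,5,5,6,6,6,7,8,8,8,10,10,10,11,11,11,12,13,13,16]

Site scan:
  ZebI CGACGAAT/2: at [34, 48, 61, 79] ⇒ [36, 50, 63, 81]
  TgoI TGACTTGT/3: at [25, 148, 156, 164] ⇒ [28, 151, 159, 167]
  KluV GCAA/4: at [12, 42, 98, 108, 113, 119] ⇒ [16, 46, 102, 112, 117, 123]
  LmaII GCGGT/2: at [3, 72, 90, 124, 137, 143] ⇒ [5, 74, 92, 126, 139, 145]

Pooled cuts: [5, 16, 28, 36, 46, 50, 63, 74, 81, 92, 102, 112, 117, 123, 126, 139, 145, 151, 159, 167]

Fragments:
  [0,5): 5 bp
  [5,16): 11 bp
  [16,28): 12 bp
  [28,36): 8 bp
  [36,46): 10 bp
  [46,50): 4 bp
  [50,63): 13 bp
  [63,74): 11 bp
  [74,81): 7 bp
  [81,92): 11 bp
  [92,102): 10 bp
  [102,112): 10 bp
  [112,117): 5 bp
  [117,123): 6 bp
  [123,126): 3 bp
  [126,139): 13 bp
  [139,145): 6 bp
  [145,151): 6 bp
  [151,159): 8 bp
  [159,167): 8 bp
  [167,183): 16 bp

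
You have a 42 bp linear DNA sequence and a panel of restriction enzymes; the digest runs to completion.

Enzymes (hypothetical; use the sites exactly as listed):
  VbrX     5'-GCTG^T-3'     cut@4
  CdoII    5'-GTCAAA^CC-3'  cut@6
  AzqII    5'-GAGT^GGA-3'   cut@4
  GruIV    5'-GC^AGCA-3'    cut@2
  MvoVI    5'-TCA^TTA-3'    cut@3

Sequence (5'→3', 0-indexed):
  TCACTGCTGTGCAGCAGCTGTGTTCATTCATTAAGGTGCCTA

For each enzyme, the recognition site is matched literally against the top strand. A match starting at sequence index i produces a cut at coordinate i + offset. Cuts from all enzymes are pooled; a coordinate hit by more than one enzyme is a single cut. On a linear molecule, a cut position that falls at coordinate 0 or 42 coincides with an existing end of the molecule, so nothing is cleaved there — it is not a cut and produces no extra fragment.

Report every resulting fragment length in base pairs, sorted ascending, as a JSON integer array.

[3,8,9,10,12]

Site scan:
  VbrX (GCTGT, off=4): starts [5, 16] → cuts [9, 20]
  CdoII (GTCAAACC, off=6): no sites
  AzqII (GAGTGGA, off=4): no sites
  GruIV (GCAGCA, off=2): starts [10] → cuts [12]
  MvoVI (TCATTA, off=3): starts [27] → cuts [30]

All cut coordinates (distinct, sorted): [9, 12, 20, 30]

Fragments:
  [0,9): 9 bp
  [9,12): 3 bp
  [12,20): 8 bp
  [20,30): 10 bp
  [30,42): 12 bp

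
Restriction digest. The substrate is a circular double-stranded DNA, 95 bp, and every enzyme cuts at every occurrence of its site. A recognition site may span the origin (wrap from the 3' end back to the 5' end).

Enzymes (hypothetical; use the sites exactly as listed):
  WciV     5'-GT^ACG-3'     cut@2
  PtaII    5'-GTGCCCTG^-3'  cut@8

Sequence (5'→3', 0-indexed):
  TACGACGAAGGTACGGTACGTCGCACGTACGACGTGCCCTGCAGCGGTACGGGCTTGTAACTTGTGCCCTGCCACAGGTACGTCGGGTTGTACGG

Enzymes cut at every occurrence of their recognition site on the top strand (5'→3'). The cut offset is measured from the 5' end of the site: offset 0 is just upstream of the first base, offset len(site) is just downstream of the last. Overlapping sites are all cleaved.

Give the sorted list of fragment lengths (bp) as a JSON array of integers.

[5,5,7,8,11,11,12,13,23]

Per-enzyme occurrences:
  WciV GTACG/2: at [10, 15, 26, 46, 77, 89, 94] ⇒ [1, 12, 17, 28, 48, 79, 91]
  PtaII GTGCCCTG/8: at [33, 63] ⇒ [41, 71]

Pooled cuts: [1, 12, 17, 28, 41, 48, 71, 79, 91]

Fragments:
  1→12: 11 bp
  12→17: 5 bp
  17→28: 11 bp
  28→41: 13 bp
  41→48: 7 bp
  48→71: 23 bp
  71→79: 8 bp
  79→91: 12 bp
  91→1 (wrap): 95-91+1 = 5 bp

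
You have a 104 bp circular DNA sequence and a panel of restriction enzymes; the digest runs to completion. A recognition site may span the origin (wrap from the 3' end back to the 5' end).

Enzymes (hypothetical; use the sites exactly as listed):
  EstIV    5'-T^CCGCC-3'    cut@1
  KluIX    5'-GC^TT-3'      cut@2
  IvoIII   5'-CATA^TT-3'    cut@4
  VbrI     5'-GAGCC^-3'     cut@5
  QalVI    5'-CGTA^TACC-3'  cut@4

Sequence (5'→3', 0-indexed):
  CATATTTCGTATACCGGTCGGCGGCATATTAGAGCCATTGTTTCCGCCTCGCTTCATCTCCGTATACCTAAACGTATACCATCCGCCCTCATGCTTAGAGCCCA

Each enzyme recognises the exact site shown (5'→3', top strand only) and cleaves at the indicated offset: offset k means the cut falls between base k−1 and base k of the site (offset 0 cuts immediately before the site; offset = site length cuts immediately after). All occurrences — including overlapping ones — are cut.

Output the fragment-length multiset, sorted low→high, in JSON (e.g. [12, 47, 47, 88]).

Site scan:
  EstIV (TCCGCC, off=1): starts [42, 81] → cuts [43, 82]
  KluIX (GCTT, off=2): starts [50, 92] → cuts [52, 94]
  IvoIII (CATATT, off=4): starts [0, 24] → cuts [4, 28]
  VbrI (GAGCC, off=5): starts [31, 97] → cuts [36, 102]
  QalVI (CGTATACC, off=4): starts [7, 60, 72] → cuts [11, 64, 76]

All cut coordinates (distinct, sorted): [4, 11, 28, 36, 43, 52, 64, 76, 82, 94, 102]

Fragment lengths:
  4→11: 7 bp
  11→28: 17 bp
  28→36: 8 bp
  36→43: 7 bp
  43→52: 9 bp
  52→64: 12 bp
  64→76: 12 bp
  76→82: 6 bp
  82→94: 12 bp
  94→102: 8 bp
  102→4 (wrap): 104-102+4 = 6 bp

[6,6,7,7,8,8,9,12,12,12,17]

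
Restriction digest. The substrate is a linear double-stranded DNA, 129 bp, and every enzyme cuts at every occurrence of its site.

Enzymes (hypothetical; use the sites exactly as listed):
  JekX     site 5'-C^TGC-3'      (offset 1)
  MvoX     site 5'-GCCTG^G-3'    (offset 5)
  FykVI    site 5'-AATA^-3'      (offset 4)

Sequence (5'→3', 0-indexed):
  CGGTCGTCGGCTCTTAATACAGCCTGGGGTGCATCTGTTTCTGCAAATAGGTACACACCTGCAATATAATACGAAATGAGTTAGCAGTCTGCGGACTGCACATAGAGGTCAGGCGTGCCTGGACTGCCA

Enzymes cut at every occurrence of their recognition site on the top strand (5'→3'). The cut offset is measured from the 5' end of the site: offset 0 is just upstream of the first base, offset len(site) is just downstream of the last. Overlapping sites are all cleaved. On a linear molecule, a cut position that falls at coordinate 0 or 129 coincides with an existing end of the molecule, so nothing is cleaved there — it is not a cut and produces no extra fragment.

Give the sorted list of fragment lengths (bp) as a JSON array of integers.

Site scan:
  JekX (CTGC, off=1): starts [40, 58, 88, 95, 123] → cuts [41, 59, 89, 96, 124]
  MvoX (GCCTGG, off=5): starts [21, 116] → cuts [26, 121]
  FykVI (AATA, off=4): starts [15, 45, 62, 67] → cuts [19, 49, 66, 71]

Pooled cuts: [19, 26, 41, 49, 59, 66, 71, 89, 96, 121, 124]

Fragment lengths:
  [0,19): 19 bp
  [19,26): 7 bp
  [26,41): 15 bp
  [41,49): 8 bp
  [49,59): 10 bp
  [59,66): 7 bp
  [66,71): 5 bp
  [71,89): 18 bp
  [89,96): 7 bp
  [96,121): 25 bp
  [121,124): 3 bp
  [124,129): 5 bp

[3,5,5,7,7,7,8,10,15,18,19,25]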